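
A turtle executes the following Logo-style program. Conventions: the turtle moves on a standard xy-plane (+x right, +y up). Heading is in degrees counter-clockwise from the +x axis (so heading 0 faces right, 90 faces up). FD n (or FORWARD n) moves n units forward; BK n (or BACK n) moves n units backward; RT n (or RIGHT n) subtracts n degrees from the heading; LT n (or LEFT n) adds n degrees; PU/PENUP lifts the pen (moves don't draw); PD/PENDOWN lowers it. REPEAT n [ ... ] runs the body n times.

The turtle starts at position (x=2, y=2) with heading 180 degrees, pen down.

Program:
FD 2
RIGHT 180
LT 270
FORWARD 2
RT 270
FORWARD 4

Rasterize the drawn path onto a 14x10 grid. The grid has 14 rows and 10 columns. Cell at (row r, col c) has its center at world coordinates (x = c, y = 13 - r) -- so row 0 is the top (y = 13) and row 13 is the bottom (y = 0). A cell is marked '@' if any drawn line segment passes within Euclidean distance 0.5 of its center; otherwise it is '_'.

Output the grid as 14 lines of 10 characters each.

Segment 0: (2,2) -> (0,2)
Segment 1: (0,2) -> (-0,0)
Segment 2: (-0,0) -> (4,0)

Answer: __________
__________
__________
__________
__________
__________
__________
__________
__________
__________
__________
@@@_______
@_________
@@@@@_____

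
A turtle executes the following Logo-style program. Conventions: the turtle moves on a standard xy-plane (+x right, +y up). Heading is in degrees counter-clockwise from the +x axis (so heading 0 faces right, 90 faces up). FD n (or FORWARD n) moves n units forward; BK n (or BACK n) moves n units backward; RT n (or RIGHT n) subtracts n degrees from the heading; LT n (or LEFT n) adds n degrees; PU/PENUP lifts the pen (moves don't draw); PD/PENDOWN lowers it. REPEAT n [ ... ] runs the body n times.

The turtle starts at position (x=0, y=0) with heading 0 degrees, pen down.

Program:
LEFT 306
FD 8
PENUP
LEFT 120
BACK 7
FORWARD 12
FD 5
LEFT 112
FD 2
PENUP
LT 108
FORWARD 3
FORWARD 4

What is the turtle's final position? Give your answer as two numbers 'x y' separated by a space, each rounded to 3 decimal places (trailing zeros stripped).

Answer: 8.7 -3.996

Derivation:
Executing turtle program step by step:
Start: pos=(0,0), heading=0, pen down
LT 306: heading 0 -> 306
FD 8: (0,0) -> (4.702,-6.472) [heading=306, draw]
PU: pen up
LT 120: heading 306 -> 66
BK 7: (4.702,-6.472) -> (1.855,-12.867) [heading=66, move]
FD 12: (1.855,-12.867) -> (6.736,-1.904) [heading=66, move]
FD 5: (6.736,-1.904) -> (8.77,2.663) [heading=66, move]
LT 112: heading 66 -> 178
FD 2: (8.77,2.663) -> (6.771,2.733) [heading=178, move]
PU: pen up
LT 108: heading 178 -> 286
FD 3: (6.771,2.733) -> (7.598,-0.151) [heading=286, move]
FD 4: (7.598,-0.151) -> (8.7,-3.996) [heading=286, move]
Final: pos=(8.7,-3.996), heading=286, 1 segment(s) drawn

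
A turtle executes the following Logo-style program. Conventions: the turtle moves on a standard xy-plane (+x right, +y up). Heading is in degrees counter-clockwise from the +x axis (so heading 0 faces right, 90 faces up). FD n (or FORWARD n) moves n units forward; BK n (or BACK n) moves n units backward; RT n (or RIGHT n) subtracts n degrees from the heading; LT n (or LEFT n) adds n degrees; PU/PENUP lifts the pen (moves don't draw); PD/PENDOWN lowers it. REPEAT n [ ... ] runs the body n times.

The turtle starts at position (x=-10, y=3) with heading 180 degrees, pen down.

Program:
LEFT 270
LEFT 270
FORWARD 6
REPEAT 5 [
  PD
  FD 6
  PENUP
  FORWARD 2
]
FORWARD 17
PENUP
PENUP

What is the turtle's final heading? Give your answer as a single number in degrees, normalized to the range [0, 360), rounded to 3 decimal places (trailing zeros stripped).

Executing turtle program step by step:
Start: pos=(-10,3), heading=180, pen down
LT 270: heading 180 -> 90
LT 270: heading 90 -> 0
FD 6: (-10,3) -> (-4,3) [heading=0, draw]
REPEAT 5 [
  -- iteration 1/5 --
  PD: pen down
  FD 6: (-4,3) -> (2,3) [heading=0, draw]
  PU: pen up
  FD 2: (2,3) -> (4,3) [heading=0, move]
  -- iteration 2/5 --
  PD: pen down
  FD 6: (4,3) -> (10,3) [heading=0, draw]
  PU: pen up
  FD 2: (10,3) -> (12,3) [heading=0, move]
  -- iteration 3/5 --
  PD: pen down
  FD 6: (12,3) -> (18,3) [heading=0, draw]
  PU: pen up
  FD 2: (18,3) -> (20,3) [heading=0, move]
  -- iteration 4/5 --
  PD: pen down
  FD 6: (20,3) -> (26,3) [heading=0, draw]
  PU: pen up
  FD 2: (26,3) -> (28,3) [heading=0, move]
  -- iteration 5/5 --
  PD: pen down
  FD 6: (28,3) -> (34,3) [heading=0, draw]
  PU: pen up
  FD 2: (34,3) -> (36,3) [heading=0, move]
]
FD 17: (36,3) -> (53,3) [heading=0, move]
PU: pen up
PU: pen up
Final: pos=(53,3), heading=0, 6 segment(s) drawn

Answer: 0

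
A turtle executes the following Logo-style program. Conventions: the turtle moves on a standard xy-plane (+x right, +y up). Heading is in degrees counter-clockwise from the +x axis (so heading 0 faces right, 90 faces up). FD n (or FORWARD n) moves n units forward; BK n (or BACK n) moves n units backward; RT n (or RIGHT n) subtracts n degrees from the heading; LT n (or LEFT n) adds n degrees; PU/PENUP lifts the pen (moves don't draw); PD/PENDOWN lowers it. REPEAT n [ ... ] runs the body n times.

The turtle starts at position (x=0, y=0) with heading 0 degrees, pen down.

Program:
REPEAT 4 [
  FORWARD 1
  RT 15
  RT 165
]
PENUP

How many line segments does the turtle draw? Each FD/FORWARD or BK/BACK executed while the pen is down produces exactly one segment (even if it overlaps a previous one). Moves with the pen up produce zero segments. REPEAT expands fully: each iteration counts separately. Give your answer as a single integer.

Executing turtle program step by step:
Start: pos=(0,0), heading=0, pen down
REPEAT 4 [
  -- iteration 1/4 --
  FD 1: (0,0) -> (1,0) [heading=0, draw]
  RT 15: heading 0 -> 345
  RT 165: heading 345 -> 180
  -- iteration 2/4 --
  FD 1: (1,0) -> (0,0) [heading=180, draw]
  RT 15: heading 180 -> 165
  RT 165: heading 165 -> 0
  -- iteration 3/4 --
  FD 1: (0,0) -> (1,0) [heading=0, draw]
  RT 15: heading 0 -> 345
  RT 165: heading 345 -> 180
  -- iteration 4/4 --
  FD 1: (1,0) -> (0,0) [heading=180, draw]
  RT 15: heading 180 -> 165
  RT 165: heading 165 -> 0
]
PU: pen up
Final: pos=(0,0), heading=0, 4 segment(s) drawn
Segments drawn: 4

Answer: 4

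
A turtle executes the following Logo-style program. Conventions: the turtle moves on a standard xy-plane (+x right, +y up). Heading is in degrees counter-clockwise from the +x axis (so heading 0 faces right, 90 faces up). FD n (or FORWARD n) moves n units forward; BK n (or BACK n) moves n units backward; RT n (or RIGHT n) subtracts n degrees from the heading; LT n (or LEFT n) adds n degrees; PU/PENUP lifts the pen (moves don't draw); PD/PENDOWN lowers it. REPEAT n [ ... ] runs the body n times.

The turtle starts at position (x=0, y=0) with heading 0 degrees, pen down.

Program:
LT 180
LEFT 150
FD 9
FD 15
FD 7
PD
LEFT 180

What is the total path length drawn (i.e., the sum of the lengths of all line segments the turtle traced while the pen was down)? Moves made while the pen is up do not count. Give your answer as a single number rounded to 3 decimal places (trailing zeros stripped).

Answer: 31

Derivation:
Executing turtle program step by step:
Start: pos=(0,0), heading=0, pen down
LT 180: heading 0 -> 180
LT 150: heading 180 -> 330
FD 9: (0,0) -> (7.794,-4.5) [heading=330, draw]
FD 15: (7.794,-4.5) -> (20.785,-12) [heading=330, draw]
FD 7: (20.785,-12) -> (26.847,-15.5) [heading=330, draw]
PD: pen down
LT 180: heading 330 -> 150
Final: pos=(26.847,-15.5), heading=150, 3 segment(s) drawn

Segment lengths:
  seg 1: (0,0) -> (7.794,-4.5), length = 9
  seg 2: (7.794,-4.5) -> (20.785,-12), length = 15
  seg 3: (20.785,-12) -> (26.847,-15.5), length = 7
Total = 31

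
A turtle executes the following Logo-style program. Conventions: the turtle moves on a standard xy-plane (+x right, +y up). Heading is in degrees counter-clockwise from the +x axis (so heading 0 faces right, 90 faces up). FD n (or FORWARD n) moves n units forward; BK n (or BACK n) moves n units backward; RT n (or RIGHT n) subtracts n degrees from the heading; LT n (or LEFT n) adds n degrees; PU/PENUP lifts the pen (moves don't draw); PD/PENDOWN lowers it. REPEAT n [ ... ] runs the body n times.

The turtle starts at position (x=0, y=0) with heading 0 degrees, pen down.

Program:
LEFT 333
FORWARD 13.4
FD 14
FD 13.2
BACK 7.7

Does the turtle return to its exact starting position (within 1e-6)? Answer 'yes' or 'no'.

Answer: no

Derivation:
Executing turtle program step by step:
Start: pos=(0,0), heading=0, pen down
LT 333: heading 0 -> 333
FD 13.4: (0,0) -> (11.939,-6.083) [heading=333, draw]
FD 14: (11.939,-6.083) -> (24.414,-12.439) [heading=333, draw]
FD 13.2: (24.414,-12.439) -> (36.175,-18.432) [heading=333, draw]
BK 7.7: (36.175,-18.432) -> (29.314,-14.936) [heading=333, draw]
Final: pos=(29.314,-14.936), heading=333, 4 segment(s) drawn

Start position: (0, 0)
Final position: (29.314, -14.936)
Distance = 32.9; >= 1e-6 -> NOT closed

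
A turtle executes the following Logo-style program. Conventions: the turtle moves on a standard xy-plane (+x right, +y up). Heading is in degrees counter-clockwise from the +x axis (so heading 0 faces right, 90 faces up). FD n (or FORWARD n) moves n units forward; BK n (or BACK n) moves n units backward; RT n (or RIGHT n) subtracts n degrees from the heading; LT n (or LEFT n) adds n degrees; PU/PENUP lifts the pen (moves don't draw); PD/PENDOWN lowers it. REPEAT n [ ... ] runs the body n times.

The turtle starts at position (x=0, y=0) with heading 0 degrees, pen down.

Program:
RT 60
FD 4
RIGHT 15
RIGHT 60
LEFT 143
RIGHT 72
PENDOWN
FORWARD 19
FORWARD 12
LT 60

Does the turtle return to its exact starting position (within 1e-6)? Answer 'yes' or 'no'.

Answer: no

Derivation:
Executing turtle program step by step:
Start: pos=(0,0), heading=0, pen down
RT 60: heading 0 -> 300
FD 4: (0,0) -> (2,-3.464) [heading=300, draw]
RT 15: heading 300 -> 285
RT 60: heading 285 -> 225
LT 143: heading 225 -> 8
RT 72: heading 8 -> 296
PD: pen down
FD 19: (2,-3.464) -> (10.329,-20.541) [heading=296, draw]
FD 12: (10.329,-20.541) -> (15.59,-31.327) [heading=296, draw]
LT 60: heading 296 -> 356
Final: pos=(15.59,-31.327), heading=356, 3 segment(s) drawn

Start position: (0, 0)
Final position: (15.59, -31.327)
Distance = 34.991; >= 1e-6 -> NOT closed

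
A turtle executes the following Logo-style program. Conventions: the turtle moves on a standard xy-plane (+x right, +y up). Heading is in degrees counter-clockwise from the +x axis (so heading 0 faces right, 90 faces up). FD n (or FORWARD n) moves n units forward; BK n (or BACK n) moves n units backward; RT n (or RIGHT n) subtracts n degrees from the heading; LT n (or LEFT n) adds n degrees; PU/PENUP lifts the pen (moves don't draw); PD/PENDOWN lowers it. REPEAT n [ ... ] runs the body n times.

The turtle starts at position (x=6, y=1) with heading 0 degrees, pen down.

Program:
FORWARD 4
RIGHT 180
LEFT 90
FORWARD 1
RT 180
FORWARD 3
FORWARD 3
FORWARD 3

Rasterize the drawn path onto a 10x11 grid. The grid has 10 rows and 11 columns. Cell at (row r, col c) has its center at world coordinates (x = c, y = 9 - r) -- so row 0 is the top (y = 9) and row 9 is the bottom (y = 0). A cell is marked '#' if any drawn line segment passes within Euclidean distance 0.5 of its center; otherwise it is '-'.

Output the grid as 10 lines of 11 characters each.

Segment 0: (6,1) -> (10,1)
Segment 1: (10,1) -> (10,0)
Segment 2: (10,0) -> (10,3)
Segment 3: (10,3) -> (10,6)
Segment 4: (10,6) -> (10,9)

Answer: ----------#
----------#
----------#
----------#
----------#
----------#
----------#
----------#
------#####
----------#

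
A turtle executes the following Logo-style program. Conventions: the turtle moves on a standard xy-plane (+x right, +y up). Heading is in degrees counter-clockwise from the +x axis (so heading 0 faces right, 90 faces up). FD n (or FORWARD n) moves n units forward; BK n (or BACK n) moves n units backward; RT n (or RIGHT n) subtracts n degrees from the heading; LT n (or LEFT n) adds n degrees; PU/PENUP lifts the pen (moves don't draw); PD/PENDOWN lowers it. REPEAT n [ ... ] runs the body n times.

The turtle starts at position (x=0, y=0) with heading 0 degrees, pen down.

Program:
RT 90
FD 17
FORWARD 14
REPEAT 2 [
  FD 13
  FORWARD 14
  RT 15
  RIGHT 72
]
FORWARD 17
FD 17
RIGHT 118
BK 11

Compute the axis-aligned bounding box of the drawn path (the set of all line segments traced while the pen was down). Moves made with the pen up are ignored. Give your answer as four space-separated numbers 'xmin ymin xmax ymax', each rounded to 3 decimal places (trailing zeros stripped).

Executing turtle program step by step:
Start: pos=(0,0), heading=0, pen down
RT 90: heading 0 -> 270
FD 17: (0,0) -> (0,-17) [heading=270, draw]
FD 14: (0,-17) -> (0,-31) [heading=270, draw]
REPEAT 2 [
  -- iteration 1/2 --
  FD 13: (0,-31) -> (0,-44) [heading=270, draw]
  FD 14: (0,-44) -> (0,-58) [heading=270, draw]
  RT 15: heading 270 -> 255
  RT 72: heading 255 -> 183
  -- iteration 2/2 --
  FD 13: (0,-58) -> (-12.982,-58.68) [heading=183, draw]
  FD 14: (-12.982,-58.68) -> (-26.963,-59.413) [heading=183, draw]
  RT 15: heading 183 -> 168
  RT 72: heading 168 -> 96
]
FD 17: (-26.963,-59.413) -> (-28.74,-42.506) [heading=96, draw]
FD 17: (-28.74,-42.506) -> (-30.517,-25.599) [heading=96, draw]
RT 118: heading 96 -> 338
BK 11: (-30.517,-25.599) -> (-40.716,-21.479) [heading=338, draw]
Final: pos=(-40.716,-21.479), heading=338, 9 segment(s) drawn

Segment endpoints: x in {-40.716, -30.517, -28.74, -26.963, -12.982, 0, 0, 0, 0, 0}, y in {-59.413, -58.68, -58, -44, -42.506, -31, -25.599, -21.479, -17, 0}
xmin=-40.716, ymin=-59.413, xmax=0, ymax=0

Answer: -40.716 -59.413 0 0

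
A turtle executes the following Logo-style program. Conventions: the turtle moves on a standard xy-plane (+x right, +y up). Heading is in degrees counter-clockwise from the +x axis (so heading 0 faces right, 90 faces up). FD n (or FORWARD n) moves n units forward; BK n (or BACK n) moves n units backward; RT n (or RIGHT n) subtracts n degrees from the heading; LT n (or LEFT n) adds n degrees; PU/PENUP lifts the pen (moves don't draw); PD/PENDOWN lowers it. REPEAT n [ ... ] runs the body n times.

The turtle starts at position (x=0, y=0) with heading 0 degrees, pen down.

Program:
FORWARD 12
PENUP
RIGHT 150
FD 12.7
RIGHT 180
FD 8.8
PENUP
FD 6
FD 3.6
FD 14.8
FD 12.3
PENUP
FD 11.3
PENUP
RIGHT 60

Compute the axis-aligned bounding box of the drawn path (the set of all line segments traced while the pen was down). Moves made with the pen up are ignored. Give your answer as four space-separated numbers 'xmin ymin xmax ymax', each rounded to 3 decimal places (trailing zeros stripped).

Answer: 0 0 12 0

Derivation:
Executing turtle program step by step:
Start: pos=(0,0), heading=0, pen down
FD 12: (0,0) -> (12,0) [heading=0, draw]
PU: pen up
RT 150: heading 0 -> 210
FD 12.7: (12,0) -> (1.001,-6.35) [heading=210, move]
RT 180: heading 210 -> 30
FD 8.8: (1.001,-6.35) -> (8.623,-1.95) [heading=30, move]
PU: pen up
FD 6: (8.623,-1.95) -> (13.819,1.05) [heading=30, move]
FD 3.6: (13.819,1.05) -> (16.936,2.85) [heading=30, move]
FD 14.8: (16.936,2.85) -> (29.754,10.25) [heading=30, move]
FD 12.3: (29.754,10.25) -> (40.406,16.4) [heading=30, move]
PU: pen up
FD 11.3: (40.406,16.4) -> (50.192,22.05) [heading=30, move]
PU: pen up
RT 60: heading 30 -> 330
Final: pos=(50.192,22.05), heading=330, 1 segment(s) drawn

Segment endpoints: x in {0, 12}, y in {0}
xmin=0, ymin=0, xmax=12, ymax=0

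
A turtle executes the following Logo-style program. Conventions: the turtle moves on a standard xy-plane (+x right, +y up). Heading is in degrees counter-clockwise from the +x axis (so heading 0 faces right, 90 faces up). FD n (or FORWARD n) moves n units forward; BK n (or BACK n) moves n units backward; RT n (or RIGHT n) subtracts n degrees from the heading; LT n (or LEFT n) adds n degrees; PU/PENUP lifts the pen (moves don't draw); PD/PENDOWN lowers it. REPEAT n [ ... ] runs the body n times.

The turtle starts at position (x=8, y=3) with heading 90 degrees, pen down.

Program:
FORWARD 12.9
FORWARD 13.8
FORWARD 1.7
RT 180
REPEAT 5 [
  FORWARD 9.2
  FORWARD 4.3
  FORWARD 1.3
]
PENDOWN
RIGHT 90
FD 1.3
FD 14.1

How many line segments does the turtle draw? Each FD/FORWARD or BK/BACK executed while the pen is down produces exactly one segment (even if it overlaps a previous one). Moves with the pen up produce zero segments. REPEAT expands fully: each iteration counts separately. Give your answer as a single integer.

Answer: 20

Derivation:
Executing turtle program step by step:
Start: pos=(8,3), heading=90, pen down
FD 12.9: (8,3) -> (8,15.9) [heading=90, draw]
FD 13.8: (8,15.9) -> (8,29.7) [heading=90, draw]
FD 1.7: (8,29.7) -> (8,31.4) [heading=90, draw]
RT 180: heading 90 -> 270
REPEAT 5 [
  -- iteration 1/5 --
  FD 9.2: (8,31.4) -> (8,22.2) [heading=270, draw]
  FD 4.3: (8,22.2) -> (8,17.9) [heading=270, draw]
  FD 1.3: (8,17.9) -> (8,16.6) [heading=270, draw]
  -- iteration 2/5 --
  FD 9.2: (8,16.6) -> (8,7.4) [heading=270, draw]
  FD 4.3: (8,7.4) -> (8,3.1) [heading=270, draw]
  FD 1.3: (8,3.1) -> (8,1.8) [heading=270, draw]
  -- iteration 3/5 --
  FD 9.2: (8,1.8) -> (8,-7.4) [heading=270, draw]
  FD 4.3: (8,-7.4) -> (8,-11.7) [heading=270, draw]
  FD 1.3: (8,-11.7) -> (8,-13) [heading=270, draw]
  -- iteration 4/5 --
  FD 9.2: (8,-13) -> (8,-22.2) [heading=270, draw]
  FD 4.3: (8,-22.2) -> (8,-26.5) [heading=270, draw]
  FD 1.3: (8,-26.5) -> (8,-27.8) [heading=270, draw]
  -- iteration 5/5 --
  FD 9.2: (8,-27.8) -> (8,-37) [heading=270, draw]
  FD 4.3: (8,-37) -> (8,-41.3) [heading=270, draw]
  FD 1.3: (8,-41.3) -> (8,-42.6) [heading=270, draw]
]
PD: pen down
RT 90: heading 270 -> 180
FD 1.3: (8,-42.6) -> (6.7,-42.6) [heading=180, draw]
FD 14.1: (6.7,-42.6) -> (-7.4,-42.6) [heading=180, draw]
Final: pos=(-7.4,-42.6), heading=180, 20 segment(s) drawn
Segments drawn: 20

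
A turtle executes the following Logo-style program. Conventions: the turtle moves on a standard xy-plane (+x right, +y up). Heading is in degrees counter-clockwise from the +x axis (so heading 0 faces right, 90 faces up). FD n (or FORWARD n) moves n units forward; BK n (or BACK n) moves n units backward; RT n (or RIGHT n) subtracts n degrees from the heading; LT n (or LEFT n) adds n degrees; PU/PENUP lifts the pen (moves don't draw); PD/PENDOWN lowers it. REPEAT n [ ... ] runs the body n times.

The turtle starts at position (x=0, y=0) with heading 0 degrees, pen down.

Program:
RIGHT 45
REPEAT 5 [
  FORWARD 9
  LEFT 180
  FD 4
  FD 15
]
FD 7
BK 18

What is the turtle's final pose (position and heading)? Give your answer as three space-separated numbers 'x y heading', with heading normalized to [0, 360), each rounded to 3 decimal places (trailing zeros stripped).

Executing turtle program step by step:
Start: pos=(0,0), heading=0, pen down
RT 45: heading 0 -> 315
REPEAT 5 [
  -- iteration 1/5 --
  FD 9: (0,0) -> (6.364,-6.364) [heading=315, draw]
  LT 180: heading 315 -> 135
  FD 4: (6.364,-6.364) -> (3.536,-3.536) [heading=135, draw]
  FD 15: (3.536,-3.536) -> (-7.071,7.071) [heading=135, draw]
  -- iteration 2/5 --
  FD 9: (-7.071,7.071) -> (-13.435,13.435) [heading=135, draw]
  LT 180: heading 135 -> 315
  FD 4: (-13.435,13.435) -> (-10.607,10.607) [heading=315, draw]
  FD 15: (-10.607,10.607) -> (0,0) [heading=315, draw]
  -- iteration 3/5 --
  FD 9: (0,0) -> (6.364,-6.364) [heading=315, draw]
  LT 180: heading 315 -> 135
  FD 4: (6.364,-6.364) -> (3.536,-3.536) [heading=135, draw]
  FD 15: (3.536,-3.536) -> (-7.071,7.071) [heading=135, draw]
  -- iteration 4/5 --
  FD 9: (-7.071,7.071) -> (-13.435,13.435) [heading=135, draw]
  LT 180: heading 135 -> 315
  FD 4: (-13.435,13.435) -> (-10.607,10.607) [heading=315, draw]
  FD 15: (-10.607,10.607) -> (0,0) [heading=315, draw]
  -- iteration 5/5 --
  FD 9: (0,0) -> (6.364,-6.364) [heading=315, draw]
  LT 180: heading 315 -> 135
  FD 4: (6.364,-6.364) -> (3.536,-3.536) [heading=135, draw]
  FD 15: (3.536,-3.536) -> (-7.071,7.071) [heading=135, draw]
]
FD 7: (-7.071,7.071) -> (-12.021,12.021) [heading=135, draw]
BK 18: (-12.021,12.021) -> (0.707,-0.707) [heading=135, draw]
Final: pos=(0.707,-0.707), heading=135, 17 segment(s) drawn

Answer: 0.707 -0.707 135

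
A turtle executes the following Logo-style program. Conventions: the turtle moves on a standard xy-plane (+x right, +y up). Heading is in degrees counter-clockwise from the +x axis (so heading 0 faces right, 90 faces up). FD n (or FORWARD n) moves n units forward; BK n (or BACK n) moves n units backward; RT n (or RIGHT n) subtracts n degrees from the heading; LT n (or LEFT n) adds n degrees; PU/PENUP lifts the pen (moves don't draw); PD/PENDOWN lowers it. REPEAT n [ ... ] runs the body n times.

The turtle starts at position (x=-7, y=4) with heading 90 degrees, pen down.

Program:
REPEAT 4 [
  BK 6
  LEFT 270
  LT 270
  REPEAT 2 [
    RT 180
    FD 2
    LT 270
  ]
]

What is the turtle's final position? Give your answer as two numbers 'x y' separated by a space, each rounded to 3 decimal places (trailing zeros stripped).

Executing turtle program step by step:
Start: pos=(-7,4), heading=90, pen down
REPEAT 4 [
  -- iteration 1/4 --
  BK 6: (-7,4) -> (-7,-2) [heading=90, draw]
  LT 270: heading 90 -> 0
  LT 270: heading 0 -> 270
  REPEAT 2 [
    -- iteration 1/2 --
    RT 180: heading 270 -> 90
    FD 2: (-7,-2) -> (-7,0) [heading=90, draw]
    LT 270: heading 90 -> 0
    -- iteration 2/2 --
    RT 180: heading 0 -> 180
    FD 2: (-7,0) -> (-9,0) [heading=180, draw]
    LT 270: heading 180 -> 90
  ]
  -- iteration 2/4 --
  BK 6: (-9,0) -> (-9,-6) [heading=90, draw]
  LT 270: heading 90 -> 0
  LT 270: heading 0 -> 270
  REPEAT 2 [
    -- iteration 1/2 --
    RT 180: heading 270 -> 90
    FD 2: (-9,-6) -> (-9,-4) [heading=90, draw]
    LT 270: heading 90 -> 0
    -- iteration 2/2 --
    RT 180: heading 0 -> 180
    FD 2: (-9,-4) -> (-11,-4) [heading=180, draw]
    LT 270: heading 180 -> 90
  ]
  -- iteration 3/4 --
  BK 6: (-11,-4) -> (-11,-10) [heading=90, draw]
  LT 270: heading 90 -> 0
  LT 270: heading 0 -> 270
  REPEAT 2 [
    -- iteration 1/2 --
    RT 180: heading 270 -> 90
    FD 2: (-11,-10) -> (-11,-8) [heading=90, draw]
    LT 270: heading 90 -> 0
    -- iteration 2/2 --
    RT 180: heading 0 -> 180
    FD 2: (-11,-8) -> (-13,-8) [heading=180, draw]
    LT 270: heading 180 -> 90
  ]
  -- iteration 4/4 --
  BK 6: (-13,-8) -> (-13,-14) [heading=90, draw]
  LT 270: heading 90 -> 0
  LT 270: heading 0 -> 270
  REPEAT 2 [
    -- iteration 1/2 --
    RT 180: heading 270 -> 90
    FD 2: (-13,-14) -> (-13,-12) [heading=90, draw]
    LT 270: heading 90 -> 0
    -- iteration 2/2 --
    RT 180: heading 0 -> 180
    FD 2: (-13,-12) -> (-15,-12) [heading=180, draw]
    LT 270: heading 180 -> 90
  ]
]
Final: pos=(-15,-12), heading=90, 12 segment(s) drawn

Answer: -15 -12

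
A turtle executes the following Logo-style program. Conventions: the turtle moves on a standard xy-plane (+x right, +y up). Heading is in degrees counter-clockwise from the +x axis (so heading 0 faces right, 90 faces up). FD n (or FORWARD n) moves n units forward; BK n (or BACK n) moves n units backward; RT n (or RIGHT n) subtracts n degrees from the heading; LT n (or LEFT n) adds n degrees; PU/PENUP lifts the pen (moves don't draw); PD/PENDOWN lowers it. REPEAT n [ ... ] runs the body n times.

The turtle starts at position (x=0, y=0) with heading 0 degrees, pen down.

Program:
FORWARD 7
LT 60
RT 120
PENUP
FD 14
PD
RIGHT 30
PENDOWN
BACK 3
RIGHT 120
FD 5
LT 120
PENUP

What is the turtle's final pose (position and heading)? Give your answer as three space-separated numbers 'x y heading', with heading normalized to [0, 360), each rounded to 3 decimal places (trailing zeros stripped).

Executing turtle program step by step:
Start: pos=(0,0), heading=0, pen down
FD 7: (0,0) -> (7,0) [heading=0, draw]
LT 60: heading 0 -> 60
RT 120: heading 60 -> 300
PU: pen up
FD 14: (7,0) -> (14,-12.124) [heading=300, move]
PD: pen down
RT 30: heading 300 -> 270
PD: pen down
BK 3: (14,-12.124) -> (14,-9.124) [heading=270, draw]
RT 120: heading 270 -> 150
FD 5: (14,-9.124) -> (9.67,-6.624) [heading=150, draw]
LT 120: heading 150 -> 270
PU: pen up
Final: pos=(9.67,-6.624), heading=270, 3 segment(s) drawn

Answer: 9.67 -6.624 270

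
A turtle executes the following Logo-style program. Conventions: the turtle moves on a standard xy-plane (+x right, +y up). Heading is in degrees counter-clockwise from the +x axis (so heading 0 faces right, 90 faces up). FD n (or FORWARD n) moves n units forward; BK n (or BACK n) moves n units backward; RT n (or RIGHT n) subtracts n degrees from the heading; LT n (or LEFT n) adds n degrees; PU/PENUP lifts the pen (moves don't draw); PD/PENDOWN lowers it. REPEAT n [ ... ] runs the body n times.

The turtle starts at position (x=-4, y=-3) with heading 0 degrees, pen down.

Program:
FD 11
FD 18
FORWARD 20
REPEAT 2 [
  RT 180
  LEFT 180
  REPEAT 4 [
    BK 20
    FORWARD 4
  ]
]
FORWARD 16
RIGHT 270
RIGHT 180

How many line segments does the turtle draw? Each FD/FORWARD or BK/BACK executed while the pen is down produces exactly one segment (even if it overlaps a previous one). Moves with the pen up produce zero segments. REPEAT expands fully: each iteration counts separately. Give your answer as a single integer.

Answer: 20

Derivation:
Executing turtle program step by step:
Start: pos=(-4,-3), heading=0, pen down
FD 11: (-4,-3) -> (7,-3) [heading=0, draw]
FD 18: (7,-3) -> (25,-3) [heading=0, draw]
FD 20: (25,-3) -> (45,-3) [heading=0, draw]
REPEAT 2 [
  -- iteration 1/2 --
  RT 180: heading 0 -> 180
  LT 180: heading 180 -> 0
  REPEAT 4 [
    -- iteration 1/4 --
    BK 20: (45,-3) -> (25,-3) [heading=0, draw]
    FD 4: (25,-3) -> (29,-3) [heading=0, draw]
    -- iteration 2/4 --
    BK 20: (29,-3) -> (9,-3) [heading=0, draw]
    FD 4: (9,-3) -> (13,-3) [heading=0, draw]
    -- iteration 3/4 --
    BK 20: (13,-3) -> (-7,-3) [heading=0, draw]
    FD 4: (-7,-3) -> (-3,-3) [heading=0, draw]
    -- iteration 4/4 --
    BK 20: (-3,-3) -> (-23,-3) [heading=0, draw]
    FD 4: (-23,-3) -> (-19,-3) [heading=0, draw]
  ]
  -- iteration 2/2 --
  RT 180: heading 0 -> 180
  LT 180: heading 180 -> 0
  REPEAT 4 [
    -- iteration 1/4 --
    BK 20: (-19,-3) -> (-39,-3) [heading=0, draw]
    FD 4: (-39,-3) -> (-35,-3) [heading=0, draw]
    -- iteration 2/4 --
    BK 20: (-35,-3) -> (-55,-3) [heading=0, draw]
    FD 4: (-55,-3) -> (-51,-3) [heading=0, draw]
    -- iteration 3/4 --
    BK 20: (-51,-3) -> (-71,-3) [heading=0, draw]
    FD 4: (-71,-3) -> (-67,-3) [heading=0, draw]
    -- iteration 4/4 --
    BK 20: (-67,-3) -> (-87,-3) [heading=0, draw]
    FD 4: (-87,-3) -> (-83,-3) [heading=0, draw]
  ]
]
FD 16: (-83,-3) -> (-67,-3) [heading=0, draw]
RT 270: heading 0 -> 90
RT 180: heading 90 -> 270
Final: pos=(-67,-3), heading=270, 20 segment(s) drawn
Segments drawn: 20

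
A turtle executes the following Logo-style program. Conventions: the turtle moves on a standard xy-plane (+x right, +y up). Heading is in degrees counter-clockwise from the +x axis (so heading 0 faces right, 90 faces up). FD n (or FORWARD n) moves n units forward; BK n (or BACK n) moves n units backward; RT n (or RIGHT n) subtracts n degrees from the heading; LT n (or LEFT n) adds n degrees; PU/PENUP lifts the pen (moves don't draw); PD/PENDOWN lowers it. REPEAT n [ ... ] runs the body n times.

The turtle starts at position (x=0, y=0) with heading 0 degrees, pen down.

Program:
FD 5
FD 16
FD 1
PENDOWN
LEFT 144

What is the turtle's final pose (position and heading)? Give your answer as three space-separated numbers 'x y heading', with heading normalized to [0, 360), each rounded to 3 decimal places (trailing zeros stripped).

Answer: 22 0 144

Derivation:
Executing turtle program step by step:
Start: pos=(0,0), heading=0, pen down
FD 5: (0,0) -> (5,0) [heading=0, draw]
FD 16: (5,0) -> (21,0) [heading=0, draw]
FD 1: (21,0) -> (22,0) [heading=0, draw]
PD: pen down
LT 144: heading 0 -> 144
Final: pos=(22,0), heading=144, 3 segment(s) drawn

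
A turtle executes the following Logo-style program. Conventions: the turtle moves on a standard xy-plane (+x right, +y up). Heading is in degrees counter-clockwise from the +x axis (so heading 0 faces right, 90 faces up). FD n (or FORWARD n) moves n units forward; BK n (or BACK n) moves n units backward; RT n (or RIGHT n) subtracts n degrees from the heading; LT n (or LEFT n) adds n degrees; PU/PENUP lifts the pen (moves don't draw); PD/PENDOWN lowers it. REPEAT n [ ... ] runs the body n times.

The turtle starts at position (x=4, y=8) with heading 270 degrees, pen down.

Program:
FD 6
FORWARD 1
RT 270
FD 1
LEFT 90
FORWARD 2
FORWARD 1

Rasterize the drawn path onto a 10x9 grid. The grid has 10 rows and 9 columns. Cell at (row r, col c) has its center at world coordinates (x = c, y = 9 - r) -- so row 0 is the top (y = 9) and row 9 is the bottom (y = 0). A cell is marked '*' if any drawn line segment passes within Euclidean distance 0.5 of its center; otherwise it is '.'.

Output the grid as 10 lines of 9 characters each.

Segment 0: (4,8) -> (4,2)
Segment 1: (4,2) -> (4,1)
Segment 2: (4,1) -> (5,1)
Segment 3: (5,1) -> (5,3)
Segment 4: (5,3) -> (5,4)

Answer: .........
....*....
....*....
....*....
....*....
....**...
....**...
....**...
....**...
.........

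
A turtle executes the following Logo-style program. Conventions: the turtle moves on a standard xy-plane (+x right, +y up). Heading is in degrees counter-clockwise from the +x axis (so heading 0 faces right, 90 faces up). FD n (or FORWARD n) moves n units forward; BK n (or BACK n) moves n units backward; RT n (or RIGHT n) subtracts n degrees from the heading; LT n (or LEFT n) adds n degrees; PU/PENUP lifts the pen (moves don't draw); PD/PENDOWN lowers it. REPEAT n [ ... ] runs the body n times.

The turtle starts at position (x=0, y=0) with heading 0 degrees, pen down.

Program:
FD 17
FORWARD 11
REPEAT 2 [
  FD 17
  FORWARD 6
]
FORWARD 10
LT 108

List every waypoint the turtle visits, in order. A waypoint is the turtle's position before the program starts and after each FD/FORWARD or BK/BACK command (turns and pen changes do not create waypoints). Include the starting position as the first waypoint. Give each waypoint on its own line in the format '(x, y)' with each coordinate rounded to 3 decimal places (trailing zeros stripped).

Executing turtle program step by step:
Start: pos=(0,0), heading=0, pen down
FD 17: (0,0) -> (17,0) [heading=0, draw]
FD 11: (17,0) -> (28,0) [heading=0, draw]
REPEAT 2 [
  -- iteration 1/2 --
  FD 17: (28,0) -> (45,0) [heading=0, draw]
  FD 6: (45,0) -> (51,0) [heading=0, draw]
  -- iteration 2/2 --
  FD 17: (51,0) -> (68,0) [heading=0, draw]
  FD 6: (68,0) -> (74,0) [heading=0, draw]
]
FD 10: (74,0) -> (84,0) [heading=0, draw]
LT 108: heading 0 -> 108
Final: pos=(84,0), heading=108, 7 segment(s) drawn
Waypoints (8 total):
(0, 0)
(17, 0)
(28, 0)
(45, 0)
(51, 0)
(68, 0)
(74, 0)
(84, 0)

Answer: (0, 0)
(17, 0)
(28, 0)
(45, 0)
(51, 0)
(68, 0)
(74, 0)
(84, 0)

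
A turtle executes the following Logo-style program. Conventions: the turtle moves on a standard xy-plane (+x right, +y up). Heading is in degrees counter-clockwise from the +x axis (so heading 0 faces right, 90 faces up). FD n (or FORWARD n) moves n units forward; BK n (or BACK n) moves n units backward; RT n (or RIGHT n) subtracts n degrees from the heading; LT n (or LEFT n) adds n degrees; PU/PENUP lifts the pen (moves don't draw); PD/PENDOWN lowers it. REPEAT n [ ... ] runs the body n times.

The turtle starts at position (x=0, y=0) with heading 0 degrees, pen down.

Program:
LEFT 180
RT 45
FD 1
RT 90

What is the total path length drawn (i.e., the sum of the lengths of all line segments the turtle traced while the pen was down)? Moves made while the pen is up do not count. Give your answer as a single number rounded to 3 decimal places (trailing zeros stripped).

Executing turtle program step by step:
Start: pos=(0,0), heading=0, pen down
LT 180: heading 0 -> 180
RT 45: heading 180 -> 135
FD 1: (0,0) -> (-0.707,0.707) [heading=135, draw]
RT 90: heading 135 -> 45
Final: pos=(-0.707,0.707), heading=45, 1 segment(s) drawn

Segment lengths:
  seg 1: (0,0) -> (-0.707,0.707), length = 1
Total = 1

Answer: 1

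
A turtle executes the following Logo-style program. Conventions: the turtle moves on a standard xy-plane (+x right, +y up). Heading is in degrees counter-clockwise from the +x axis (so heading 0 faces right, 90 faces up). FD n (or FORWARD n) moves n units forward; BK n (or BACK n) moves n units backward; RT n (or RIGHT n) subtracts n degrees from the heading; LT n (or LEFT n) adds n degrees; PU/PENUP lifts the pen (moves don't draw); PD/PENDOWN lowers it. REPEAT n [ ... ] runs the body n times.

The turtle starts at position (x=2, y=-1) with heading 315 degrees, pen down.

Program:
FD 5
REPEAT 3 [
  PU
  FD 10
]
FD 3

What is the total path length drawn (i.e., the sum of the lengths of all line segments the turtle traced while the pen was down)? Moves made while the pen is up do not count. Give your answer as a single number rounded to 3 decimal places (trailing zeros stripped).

Executing turtle program step by step:
Start: pos=(2,-1), heading=315, pen down
FD 5: (2,-1) -> (5.536,-4.536) [heading=315, draw]
REPEAT 3 [
  -- iteration 1/3 --
  PU: pen up
  FD 10: (5.536,-4.536) -> (12.607,-11.607) [heading=315, move]
  -- iteration 2/3 --
  PU: pen up
  FD 10: (12.607,-11.607) -> (19.678,-18.678) [heading=315, move]
  -- iteration 3/3 --
  PU: pen up
  FD 10: (19.678,-18.678) -> (26.749,-25.749) [heading=315, move]
]
FD 3: (26.749,-25.749) -> (28.87,-27.87) [heading=315, move]
Final: pos=(28.87,-27.87), heading=315, 1 segment(s) drawn

Segment lengths:
  seg 1: (2,-1) -> (5.536,-4.536), length = 5
Total = 5

Answer: 5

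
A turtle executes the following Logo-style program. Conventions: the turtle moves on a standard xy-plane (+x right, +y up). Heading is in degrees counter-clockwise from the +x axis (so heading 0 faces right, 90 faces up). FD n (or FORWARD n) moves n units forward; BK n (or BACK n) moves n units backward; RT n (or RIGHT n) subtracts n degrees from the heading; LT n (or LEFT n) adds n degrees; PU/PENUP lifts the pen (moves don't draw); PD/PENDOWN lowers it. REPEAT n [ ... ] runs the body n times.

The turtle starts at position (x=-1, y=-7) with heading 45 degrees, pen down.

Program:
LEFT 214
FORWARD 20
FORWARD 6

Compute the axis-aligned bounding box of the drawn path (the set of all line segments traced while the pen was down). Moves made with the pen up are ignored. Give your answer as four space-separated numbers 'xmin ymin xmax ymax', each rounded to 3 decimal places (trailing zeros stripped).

Answer: -5.961 -32.522 -1 -7

Derivation:
Executing turtle program step by step:
Start: pos=(-1,-7), heading=45, pen down
LT 214: heading 45 -> 259
FD 20: (-1,-7) -> (-4.816,-26.633) [heading=259, draw]
FD 6: (-4.816,-26.633) -> (-5.961,-32.522) [heading=259, draw]
Final: pos=(-5.961,-32.522), heading=259, 2 segment(s) drawn

Segment endpoints: x in {-5.961, -4.816, -1}, y in {-32.522, -26.633, -7}
xmin=-5.961, ymin=-32.522, xmax=-1, ymax=-7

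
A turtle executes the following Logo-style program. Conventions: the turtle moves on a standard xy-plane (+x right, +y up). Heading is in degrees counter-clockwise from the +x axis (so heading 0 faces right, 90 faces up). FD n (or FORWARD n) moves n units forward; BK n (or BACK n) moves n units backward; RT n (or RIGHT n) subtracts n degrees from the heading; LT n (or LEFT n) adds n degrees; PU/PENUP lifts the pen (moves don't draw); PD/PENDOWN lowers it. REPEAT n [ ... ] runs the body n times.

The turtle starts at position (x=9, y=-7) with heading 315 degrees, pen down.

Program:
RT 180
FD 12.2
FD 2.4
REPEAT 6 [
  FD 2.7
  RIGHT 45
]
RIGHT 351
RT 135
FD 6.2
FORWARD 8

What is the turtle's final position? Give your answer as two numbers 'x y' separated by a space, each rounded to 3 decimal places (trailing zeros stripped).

Answer: 1.064 19.258

Derivation:
Executing turtle program step by step:
Start: pos=(9,-7), heading=315, pen down
RT 180: heading 315 -> 135
FD 12.2: (9,-7) -> (0.373,1.627) [heading=135, draw]
FD 2.4: (0.373,1.627) -> (-1.324,3.324) [heading=135, draw]
REPEAT 6 [
  -- iteration 1/6 --
  FD 2.7: (-1.324,3.324) -> (-3.233,5.233) [heading=135, draw]
  RT 45: heading 135 -> 90
  -- iteration 2/6 --
  FD 2.7: (-3.233,5.233) -> (-3.233,7.933) [heading=90, draw]
  RT 45: heading 90 -> 45
  -- iteration 3/6 --
  FD 2.7: (-3.233,7.933) -> (-1.324,9.842) [heading=45, draw]
  RT 45: heading 45 -> 0
  -- iteration 4/6 --
  FD 2.7: (-1.324,9.842) -> (1.376,9.842) [heading=0, draw]
  RT 45: heading 0 -> 315
  -- iteration 5/6 --
  FD 2.7: (1.376,9.842) -> (3.285,7.933) [heading=315, draw]
  RT 45: heading 315 -> 270
  -- iteration 6/6 --
  FD 2.7: (3.285,7.933) -> (3.285,5.233) [heading=270, draw]
  RT 45: heading 270 -> 225
]
RT 351: heading 225 -> 234
RT 135: heading 234 -> 99
FD 6.2: (3.285,5.233) -> (2.316,11.357) [heading=99, draw]
FD 8: (2.316,11.357) -> (1.064,19.258) [heading=99, draw]
Final: pos=(1.064,19.258), heading=99, 10 segment(s) drawn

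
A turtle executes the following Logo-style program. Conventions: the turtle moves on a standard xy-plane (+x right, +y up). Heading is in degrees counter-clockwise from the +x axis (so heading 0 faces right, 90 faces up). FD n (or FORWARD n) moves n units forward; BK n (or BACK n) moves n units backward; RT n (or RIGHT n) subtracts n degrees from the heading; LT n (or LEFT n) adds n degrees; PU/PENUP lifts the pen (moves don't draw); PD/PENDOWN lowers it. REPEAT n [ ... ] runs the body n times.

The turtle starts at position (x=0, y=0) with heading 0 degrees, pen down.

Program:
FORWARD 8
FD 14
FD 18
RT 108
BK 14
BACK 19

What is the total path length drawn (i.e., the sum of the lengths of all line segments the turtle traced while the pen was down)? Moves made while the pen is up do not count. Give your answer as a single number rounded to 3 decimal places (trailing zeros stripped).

Executing turtle program step by step:
Start: pos=(0,0), heading=0, pen down
FD 8: (0,0) -> (8,0) [heading=0, draw]
FD 14: (8,0) -> (22,0) [heading=0, draw]
FD 18: (22,0) -> (40,0) [heading=0, draw]
RT 108: heading 0 -> 252
BK 14: (40,0) -> (44.326,13.315) [heading=252, draw]
BK 19: (44.326,13.315) -> (50.198,31.385) [heading=252, draw]
Final: pos=(50.198,31.385), heading=252, 5 segment(s) drawn

Segment lengths:
  seg 1: (0,0) -> (8,0), length = 8
  seg 2: (8,0) -> (22,0), length = 14
  seg 3: (22,0) -> (40,0), length = 18
  seg 4: (40,0) -> (44.326,13.315), length = 14
  seg 5: (44.326,13.315) -> (50.198,31.385), length = 19
Total = 73

Answer: 73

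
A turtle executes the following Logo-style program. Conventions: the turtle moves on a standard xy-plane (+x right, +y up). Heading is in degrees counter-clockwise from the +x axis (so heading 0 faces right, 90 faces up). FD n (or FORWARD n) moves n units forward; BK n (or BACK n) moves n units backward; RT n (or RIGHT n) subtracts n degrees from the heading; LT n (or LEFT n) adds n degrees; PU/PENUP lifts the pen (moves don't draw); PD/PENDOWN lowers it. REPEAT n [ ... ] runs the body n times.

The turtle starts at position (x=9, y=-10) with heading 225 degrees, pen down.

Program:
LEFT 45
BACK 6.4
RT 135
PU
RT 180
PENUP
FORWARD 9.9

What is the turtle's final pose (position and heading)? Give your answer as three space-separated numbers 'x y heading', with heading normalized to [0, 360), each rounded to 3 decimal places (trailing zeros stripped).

Answer: 16 -10.6 315

Derivation:
Executing turtle program step by step:
Start: pos=(9,-10), heading=225, pen down
LT 45: heading 225 -> 270
BK 6.4: (9,-10) -> (9,-3.6) [heading=270, draw]
RT 135: heading 270 -> 135
PU: pen up
RT 180: heading 135 -> 315
PU: pen up
FD 9.9: (9,-3.6) -> (16,-10.6) [heading=315, move]
Final: pos=(16,-10.6), heading=315, 1 segment(s) drawn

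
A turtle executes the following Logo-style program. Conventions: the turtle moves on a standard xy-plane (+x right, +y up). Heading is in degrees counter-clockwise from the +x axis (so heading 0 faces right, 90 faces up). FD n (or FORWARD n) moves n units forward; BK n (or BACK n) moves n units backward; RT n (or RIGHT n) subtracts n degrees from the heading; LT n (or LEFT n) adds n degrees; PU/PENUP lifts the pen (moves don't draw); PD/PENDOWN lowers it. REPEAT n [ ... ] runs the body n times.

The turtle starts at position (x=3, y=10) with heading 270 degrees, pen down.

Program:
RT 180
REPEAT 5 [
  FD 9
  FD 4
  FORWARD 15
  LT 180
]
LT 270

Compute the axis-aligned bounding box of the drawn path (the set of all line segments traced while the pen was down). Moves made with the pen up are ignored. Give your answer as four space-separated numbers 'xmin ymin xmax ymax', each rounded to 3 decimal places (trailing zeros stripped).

Executing turtle program step by step:
Start: pos=(3,10), heading=270, pen down
RT 180: heading 270 -> 90
REPEAT 5 [
  -- iteration 1/5 --
  FD 9: (3,10) -> (3,19) [heading=90, draw]
  FD 4: (3,19) -> (3,23) [heading=90, draw]
  FD 15: (3,23) -> (3,38) [heading=90, draw]
  LT 180: heading 90 -> 270
  -- iteration 2/5 --
  FD 9: (3,38) -> (3,29) [heading=270, draw]
  FD 4: (3,29) -> (3,25) [heading=270, draw]
  FD 15: (3,25) -> (3,10) [heading=270, draw]
  LT 180: heading 270 -> 90
  -- iteration 3/5 --
  FD 9: (3,10) -> (3,19) [heading=90, draw]
  FD 4: (3,19) -> (3,23) [heading=90, draw]
  FD 15: (3,23) -> (3,38) [heading=90, draw]
  LT 180: heading 90 -> 270
  -- iteration 4/5 --
  FD 9: (3,38) -> (3,29) [heading=270, draw]
  FD 4: (3,29) -> (3,25) [heading=270, draw]
  FD 15: (3,25) -> (3,10) [heading=270, draw]
  LT 180: heading 270 -> 90
  -- iteration 5/5 --
  FD 9: (3,10) -> (3,19) [heading=90, draw]
  FD 4: (3,19) -> (3,23) [heading=90, draw]
  FD 15: (3,23) -> (3,38) [heading=90, draw]
  LT 180: heading 90 -> 270
]
LT 270: heading 270 -> 180
Final: pos=(3,38), heading=180, 15 segment(s) drawn

Segment endpoints: x in {3, 3, 3, 3, 3, 3, 3, 3, 3, 3}, y in {10, 19, 23, 25, 29, 38}
xmin=3, ymin=10, xmax=3, ymax=38

Answer: 3 10 3 38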